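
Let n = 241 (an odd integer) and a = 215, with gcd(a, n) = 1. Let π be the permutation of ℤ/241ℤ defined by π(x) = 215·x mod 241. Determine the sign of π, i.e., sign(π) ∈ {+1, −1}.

Orbit of 126 under x↦215x: [126, 98, 103, 214, 220, 64, 23]… (length divides ord_241(215)).
π_215 has 4 disjoint cycles with lengths [80, 80, 80, 1] on {0,…,240}.
n − c = 241 − 4 = 237; sign = (−1)^237 = -1.

-1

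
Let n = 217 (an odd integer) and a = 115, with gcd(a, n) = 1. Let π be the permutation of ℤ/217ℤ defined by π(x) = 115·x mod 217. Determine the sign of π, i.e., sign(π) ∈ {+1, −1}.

Trace 8: π^k(8) = [8, 52, 121, 27, 67, 110, 64] for k=0..6.
π_115 has 9 disjoint cycles with lengths [30, 30, 30, 30, 30, 30, 30, 6, 1] on {0,…,216}.
n − c = 217 − 9 = 208; sign = (−1)^208 = +1.
The Jacobi symbol (115|217) = +1 (Zolotarev) agrees.

+1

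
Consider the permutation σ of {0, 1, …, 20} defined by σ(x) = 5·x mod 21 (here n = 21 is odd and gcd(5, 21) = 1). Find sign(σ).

+1

Start at x=16: 16 → 17 → 1 → 5 → 4 → 20 → 16 (one orbit).
π_5 has 5 disjoint cycles with lengths [6, 6, 6, 2, 1] on {0,…,20}.
sign(π) = (−1)^{n − #cycles} = (−1)^{21−5} = (−1)^16 = +1.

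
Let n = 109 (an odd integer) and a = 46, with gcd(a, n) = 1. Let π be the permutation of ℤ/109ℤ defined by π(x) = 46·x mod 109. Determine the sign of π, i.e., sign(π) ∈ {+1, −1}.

Start at x=108: 108 → 63 → 64 → 1 → 46 → 45 → 108 (one orbit).
19 cycles of lengths [6, 6, 6, 6, 6, 6, 6, 6, 6, 6, 6, 6, 6, 6, 6, 6, 6, 6, 1].
sign(π) = (−1)^{n − #cycles} = (−1)^{109−19} = (−1)^90 = +1.
Via Zolotarev, sign(π_{46}) = (46|109) = +1.

+1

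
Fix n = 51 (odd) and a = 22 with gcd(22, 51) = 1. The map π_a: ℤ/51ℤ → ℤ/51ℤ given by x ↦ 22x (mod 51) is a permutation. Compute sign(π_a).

Start at x=10: 10 → 16 → 46 → 43 → 28 → 4 → 37 → … (one orbit).
Decompose π into cycles: lengths [16, 16, 16, 1, 1, 1] (6 cycles, including the fixed point 0).
n − c = 51 − 6 = 45; sign = (−1)^45 = -1.
The Jacobi symbol (22|51) = -1 (Zolotarev) agrees.

-1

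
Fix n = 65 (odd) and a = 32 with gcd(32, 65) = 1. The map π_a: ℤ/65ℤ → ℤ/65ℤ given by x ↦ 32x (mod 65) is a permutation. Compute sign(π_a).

Trace 64: π^k(64) = [64, 33, 16, 57, 4, 63, 1] for k=0..6.
7 cycles of lengths [12, 12, 12, 12, 12, 4, 1].
Σ(ℓ_i−1) = 65−7 = 58; sign = (−1)^58 = +1.

+1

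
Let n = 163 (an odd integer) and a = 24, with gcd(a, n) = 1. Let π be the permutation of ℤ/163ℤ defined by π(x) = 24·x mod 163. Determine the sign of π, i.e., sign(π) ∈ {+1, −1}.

+1

Trace 93: π^k(93) = [93, 113, 104, 51, 83, 36, 49] for k=0..6.
π_24 has 3 disjoint cycles with lengths [81, 81, 1] on {0,…,162}.
n − c = 163 − 3 = 160; sign = (−1)^160 = +1.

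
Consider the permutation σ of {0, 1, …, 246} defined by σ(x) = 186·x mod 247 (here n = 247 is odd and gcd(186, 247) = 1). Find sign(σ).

Orbit of 139 under x↦186x: [139, 166, 1, 186, 16, 12, 9]… (length divides ord_247(186)).
Cycle lengths of π_186 on ℤ/247ℤ: [18, 18, 18, 18, 18, 18, 18, 18, 18, 18, 18, 18, 18, 6, 6, 1]; 16 cycles in total.
16 cycles on 247: each ℓ→(−1)^(ℓ−1), product (−1)^231 = -1.
Zolotarev: (186|247) = -1, matching the cycle-count sign.

-1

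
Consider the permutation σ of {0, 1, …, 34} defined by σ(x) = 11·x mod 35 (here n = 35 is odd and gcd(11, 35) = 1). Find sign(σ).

+1

Start at x=1: 1 → 11 → 16 → 1 (one orbit).
15 cycles of lengths [3, 3, 3, 3, 3, 3, 3, 3, 3, 3, 1, 1, 1, 1, 1].
35 − 15 = 20 transpositions; sign(π) = (−1)^20 = +1.
The Jacobi symbol (11|35) = +1 (Zolotarev) agrees.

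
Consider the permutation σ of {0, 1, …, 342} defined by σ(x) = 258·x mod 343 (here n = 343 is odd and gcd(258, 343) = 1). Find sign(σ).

Trace 8: π^k(8) = [8, 6, 176, 132, 99, 160, 120] for k=0..6.
π_258 has 10 disjoint cycles with lengths [98, 98, 98, 14, 14, 14, 2, 2, 2, 1] on {0,…,342}.
343 − 10 = 333 transpositions; sign(π) = (−1)^333 = -1.

-1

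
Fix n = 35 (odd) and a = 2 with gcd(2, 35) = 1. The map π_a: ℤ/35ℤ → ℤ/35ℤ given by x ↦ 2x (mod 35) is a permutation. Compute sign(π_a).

-1

Trace 1: π^k(1) = [1, 2, 4, 8, 16, 32, 29] for k=0..6.
π_2 has 6 disjoint cycles with lengths [12, 12, 4, 3, 3, 1] on {0,…,34}.
Σ(ℓ_i−1) = 35−6 = 29; sign = (−1)^29 = -1.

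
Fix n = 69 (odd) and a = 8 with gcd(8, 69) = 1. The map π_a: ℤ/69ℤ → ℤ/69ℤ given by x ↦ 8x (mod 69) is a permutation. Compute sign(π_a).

Trace 31: π^k(31) = [31, 41, 52, 2, 16, 59, 58] for k=0..6.
Cycle type of π: 22×2 + 11×2 + 2 + 1; total 6 cycles.
6 cycles on 69: each ℓ→(−1)^(ℓ−1), product (−1)^63 = -1.
Check: (8/69) = -1 by Zolotarev.

-1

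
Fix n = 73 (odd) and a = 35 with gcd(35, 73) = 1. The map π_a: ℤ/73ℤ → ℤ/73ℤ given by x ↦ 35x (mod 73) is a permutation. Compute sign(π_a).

+1

Orbit of 1 under x↦35x: [1, 35, 57, 24, 37, 54, 65]… (length divides ord_73(35)).
Decompose π into cycles: lengths [36, 36, 1] (3 cycles, including the fixed point 0).
73 − 3 = 70 transpositions; sign(π) = (−1)^70 = +1.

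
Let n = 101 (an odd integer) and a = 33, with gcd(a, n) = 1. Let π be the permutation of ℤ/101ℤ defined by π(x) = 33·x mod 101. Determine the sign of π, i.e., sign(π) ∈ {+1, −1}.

Trace 92: π^k(92) = [92, 6, 97, 70, 88, 76, 84] for k=0..6.
3 cycles of lengths [50, 50, 1].
Σ(ℓ_i−1) = 101−3 = 98; sign = (−1)^98 = +1.

+1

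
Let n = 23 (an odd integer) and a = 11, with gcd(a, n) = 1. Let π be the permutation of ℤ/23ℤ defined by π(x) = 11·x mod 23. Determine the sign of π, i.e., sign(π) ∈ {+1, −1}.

-1

Start at x=13: 13 → 5 → 9 → 7 → 8 → 19 → 2 → … (one orbit).
2 cycles of lengths [22, 1].
n − c = 23 − 2 = 21; sign = (−1)^21 = -1.
Check: (11/23) = -1 by Zolotarev.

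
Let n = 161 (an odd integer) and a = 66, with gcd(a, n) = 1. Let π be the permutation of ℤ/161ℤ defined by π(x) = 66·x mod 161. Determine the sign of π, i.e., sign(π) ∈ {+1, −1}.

+1

Orbit of 5 under x↦66x: [5, 8, 45, 72, 83, 4, 103]… (length divides ord_161(66)).
Cycle type of π: 66×2 + 22 + 6 + 1; total 5 cycles.
5 cycles on 161: each ℓ→(−1)^(ℓ−1), product (−1)^156 = +1.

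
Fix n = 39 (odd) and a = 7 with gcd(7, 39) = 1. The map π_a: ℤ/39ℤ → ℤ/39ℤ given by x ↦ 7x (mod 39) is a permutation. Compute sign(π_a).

-1

Trace 7: π^k(7) = [7, 10, 31, 22, 37, 25, 19] for k=0..6.
6 cycles of lengths [12, 12, 12, 1, 1, 1].
sign(π) = (−1)^{n − #cycles} = (−1)^{39−6} = (−1)^33 = -1.
The Jacobi symbol (7|39) = -1 (Zolotarev) agrees.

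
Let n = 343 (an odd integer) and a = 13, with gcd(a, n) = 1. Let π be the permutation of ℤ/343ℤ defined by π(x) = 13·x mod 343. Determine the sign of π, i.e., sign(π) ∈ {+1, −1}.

Orbit of 260 under x↦13x: [260, 293, 36, 125, 253, 202, 225]… (length divides ord_343(13)).
π_13 has 10 disjoint cycles with lengths [98, 98, 98, 14, 14, 14, 2, 2, 2, 1] on {0,…,342}.
Σ(ℓ_i−1) = 343−10 = 333; sign = (−1)^333 = -1.
Zolotarev: (13|343) = -1, matching the cycle-count sign.

-1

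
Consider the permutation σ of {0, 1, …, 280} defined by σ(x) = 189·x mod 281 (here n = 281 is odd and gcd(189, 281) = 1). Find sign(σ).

Orbit of 202 under x↦189x: [202, 243, 124, 113, 1, 189, 34]… (length divides ord_281(189)).
Cycle lengths of π_189 on ℤ/281ℤ: [56, 56, 56, 56, 56, 1]; 6 cycles in total.
6 cycles on 281: each ℓ→(−1)^(ℓ−1), product (−1)^275 = -1.
The Jacobi symbol (189|281) = -1 (Zolotarev) agrees.

-1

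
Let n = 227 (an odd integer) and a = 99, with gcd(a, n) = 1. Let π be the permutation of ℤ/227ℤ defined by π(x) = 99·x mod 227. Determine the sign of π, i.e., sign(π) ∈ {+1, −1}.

+1

Start at x=222: 222 → 186 → 27 → 176 → 172 → 3 → 70 → … (one orbit).
Cycle type of π: 113×2 + 1; total 3 cycles.
n − c = 227 − 3 = 224; sign = (−1)^224 = +1.
Via Zolotarev, sign(π_{99}) = (99|227) = +1.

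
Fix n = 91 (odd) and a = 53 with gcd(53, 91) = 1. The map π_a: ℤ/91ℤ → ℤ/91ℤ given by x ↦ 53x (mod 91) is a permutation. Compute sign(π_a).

+1

Trace 53: π^k(53) = [53, 79, 1] for k=0..2.
39 cycles of lengths [3, 3, 3, 3, 3, 3, 3, 3, 3, 3, 3, 3, 3, 3, 3, 3, 3, 3, 3, 3, 3, 3, 3, 3, 3, 3, 1, 1, 1, 1, 1, 1, 1, 1, 1, 1, 1, 1, 1].
91 − 39 = 52 transpositions; sign(π) = (−1)^52 = +1.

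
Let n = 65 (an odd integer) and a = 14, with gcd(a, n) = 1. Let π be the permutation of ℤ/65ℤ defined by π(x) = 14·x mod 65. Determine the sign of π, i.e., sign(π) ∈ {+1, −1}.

+1

Start at x=1: 1 → 14 → 1 (one orbit).
Decompose π into cycles: lengths [2, 2, 2, 2, 2, 2, 2, 2, 2, 2, 2, 2, 2, 2, 2, 2, 2, 2, 2, 2, 2, 2, 2, 2, 2, 2, 1, 1, 1, 1, 1, 1, 1, 1, 1, 1, 1, 1, 1] (39 cycles, including the fixed point 0).
Σ(ℓ_i−1) = 65−39 = 26; sign = (−1)^26 = +1.
Via Zolotarev, sign(π_{14}) = (14|65) = +1.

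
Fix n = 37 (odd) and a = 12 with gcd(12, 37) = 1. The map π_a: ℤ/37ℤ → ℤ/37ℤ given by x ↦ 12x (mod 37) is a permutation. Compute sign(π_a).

+1

Orbit of 34 under x↦12x: [34, 1, 12, 33, 26, 16, 7]… (length divides ord_37(12)).
Cycle type of π: 9×4 + 1; total 5 cycles.
With 5 cycles on 37 points, sign = (−1)^{37−5} = +1.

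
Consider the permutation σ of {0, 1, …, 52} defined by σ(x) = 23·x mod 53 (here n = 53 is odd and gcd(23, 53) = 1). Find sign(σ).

-1

Trace 30: π^k(30) = [30, 1, 23, 52] for k=0..3.
The orbit structure of x ↦ 23x mod 53: 14 orbits of sizes [4, 4, 4, 4, 4, 4, 4, 4, 4, 4, 4, 4, 4, 1].
14 cycles on 53: each ℓ→(−1)^(ℓ−1), product (−1)^39 = -1.
Zolotarev: (23|53) = -1, matching the cycle-count sign.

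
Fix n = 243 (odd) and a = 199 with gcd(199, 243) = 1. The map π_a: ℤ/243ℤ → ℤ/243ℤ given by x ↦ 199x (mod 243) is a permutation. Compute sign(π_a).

Start at x=217: 217 → 172 → 208 → 82 → 37 → 73 → 190 → … (one orbit).
The orbit structure of x ↦ 199x mod 243: 27 orbits of sizes [27, 27, 27, 27, 27, 27, 9, 9, 9, 9, 9, 9, 3, 3, 3, 3, 3, 3, 1, 1, 1, 1, 1, 1, 1, 1, 1].
n − c = 243 − 27 = 216; sign = (−1)^216 = +1.

+1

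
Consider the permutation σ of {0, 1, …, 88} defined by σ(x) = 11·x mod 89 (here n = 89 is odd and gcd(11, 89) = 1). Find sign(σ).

Orbit of 73 under x↦11x: [73, 2, 22, 64, 81, 1, 11]… (length divides ord_89(11)).
Cycle type of π: 22×4 + 1; total 5 cycles.
89 − 5 = 84 transpositions; sign(π) = (−1)^84 = +1.
The Jacobi symbol (11|89) = +1 (Zolotarev) agrees.

+1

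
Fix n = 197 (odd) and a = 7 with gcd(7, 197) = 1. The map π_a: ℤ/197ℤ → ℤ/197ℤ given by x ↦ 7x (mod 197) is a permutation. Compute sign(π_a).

Trace 23: π^k(23) = [23, 161, 142, 9, 63, 47, 132] for k=0..6.
Cycle type of π: 98×2 + 1; total 3 cycles.
Σ(ℓ_i−1) = 197−3 = 194; sign = (−1)^194 = +1.

+1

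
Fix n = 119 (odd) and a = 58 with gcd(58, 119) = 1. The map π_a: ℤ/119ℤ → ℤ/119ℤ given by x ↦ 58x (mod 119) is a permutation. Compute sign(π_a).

Start at x=74: 74 → 8 → 107 → 18 → 92 → 100 → 88 → … (one orbit).
Cycle type of π: 48×2 + 16 + 3×2 + 1; total 6 cycles.
6 cycles on 119: each ℓ→(−1)^(ℓ−1), product (−1)^113 = -1.
The Jacobi symbol (58|119) = -1 (Zolotarev) agrees.

-1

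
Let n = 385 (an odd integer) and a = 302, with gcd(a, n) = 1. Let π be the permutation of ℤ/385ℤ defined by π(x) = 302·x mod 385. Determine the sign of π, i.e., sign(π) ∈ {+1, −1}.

Orbit of 169 under x↦302x: [169, 218, 1, 302, 344, 323, 141]… (length divides ord_385(302)).
Decompose π into cycles: lengths [20, 20, 20, 20, 20, 20, 20, 20, 20, 20, 20, 20, 20, 20, 5, 5, 5, 5, 5, 5, 5, 5, 5, 5, 5, 5, 5, 5, 4, 4, 4, 4, 4, 4, 4, 1, 1, 1, 1, 1, 1, 1] (42 cycles, including the fixed point 0).
sign(π) = (−1)^{n − #cycles} = (−1)^{385−42} = (−1)^343 = -1.

-1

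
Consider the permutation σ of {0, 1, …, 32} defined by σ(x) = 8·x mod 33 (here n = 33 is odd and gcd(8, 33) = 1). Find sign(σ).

Start at x=1: 1 → 8 → 31 → 17 → 4 → 32 → 25 → … (one orbit).
5 cycles of lengths [10, 10, 10, 2, 1].
Σ(ℓ_i−1) = 33−5 = 28; sign = (−1)^28 = +1.
Zolotarev: (8|33) = +1, matching the cycle-count sign.

+1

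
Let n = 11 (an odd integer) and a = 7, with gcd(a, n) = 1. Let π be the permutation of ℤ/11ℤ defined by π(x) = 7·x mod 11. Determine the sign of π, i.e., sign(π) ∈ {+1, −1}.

-1

Start at x=2: 2 → 3 → 10 → 4 → 6 → 9 → 8 → … (one orbit).
Decompose π into cycles: lengths [10, 1] (2 cycles, including the fixed point 0).
Σ(ℓ_i−1) = 11−2 = 9; sign = (−1)^9 = -1.
Via Zolotarev, sign(π_{7}) = (7|11) = -1.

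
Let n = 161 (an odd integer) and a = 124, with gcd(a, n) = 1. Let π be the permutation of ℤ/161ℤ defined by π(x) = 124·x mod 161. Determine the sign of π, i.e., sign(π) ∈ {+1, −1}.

-1

Trace 8: π^k(8) = [8, 26, 4, 13, 2, 87, 1] for k=0..6.
The orbit structure of x ↦ 124x mod 161: 6 orbits of sizes [66, 66, 11, 11, 6, 1].
Σ(ℓ_i−1) = 161−6 = 155; sign = (−1)^155 = -1.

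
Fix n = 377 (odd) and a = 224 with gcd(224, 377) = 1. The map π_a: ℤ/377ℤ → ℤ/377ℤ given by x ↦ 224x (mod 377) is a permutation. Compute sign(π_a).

Start at x=352: 352 → 55 → 256 → 40 → 289 → 269 → 313 → … (one orbit).
Cycle type of π: 84×4 + 28 + 3×4 + 1; total 10 cycles.
Σ(ℓ_i−1) = 377−10 = 367; sign = (−1)^367 = -1.
The Jacobi symbol (224|377) = -1 (Zolotarev) agrees.

-1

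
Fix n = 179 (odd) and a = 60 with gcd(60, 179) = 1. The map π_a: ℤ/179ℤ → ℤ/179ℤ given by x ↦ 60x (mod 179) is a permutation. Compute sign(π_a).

+1

Start at x=42: 42 → 14 → 124 → 101 → 153 → 51 → 17 → … (one orbit).
π_60 has 3 disjoint cycles with lengths [89, 89, 1] on {0,…,178}.
3 cycles on 179: each ℓ→(−1)^(ℓ−1), product (−1)^176 = +1.
Via Zolotarev, sign(π_{60}) = (60|179) = +1.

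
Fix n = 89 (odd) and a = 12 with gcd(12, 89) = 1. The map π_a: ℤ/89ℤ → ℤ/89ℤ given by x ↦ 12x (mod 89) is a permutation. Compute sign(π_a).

Start at x=88: 88 → 77 → 34 → 52 → 1 → 12 → 55 → … (one orbit).
π_12 has 12 disjoint cycles with lengths [8, 8, 8, 8, 8, 8, 8, 8, 8, 8, 8, 1] on {0,…,88}.
Σ(ℓ_i−1) = 89−12 = 77; sign = (−1)^77 = -1.
Via Zolotarev, sign(π_{12}) = (12|89) = -1.

-1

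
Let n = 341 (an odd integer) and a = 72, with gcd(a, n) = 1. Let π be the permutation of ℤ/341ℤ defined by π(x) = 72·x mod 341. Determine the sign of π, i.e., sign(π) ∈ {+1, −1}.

-1

Trace 32: π^k(32) = [32, 258, 162, 70, 266, 56, 281] for k=0..6.
Cycle type of π: 30×10 + 15×2 + 10 + 1; total 14 cycles.
sign(π) = (−1)^{n − #cycles} = (−1)^{341−14} = (−1)^327 = -1.
Check: (72/341) = -1 by Zolotarev.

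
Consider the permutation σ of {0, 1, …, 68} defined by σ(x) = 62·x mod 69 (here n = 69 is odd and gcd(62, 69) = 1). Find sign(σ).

-1

Orbit of 4 under x↦62x: [4, 41, 58, 8, 13, 47, 16]… (length divides ord_69(62)).
The orbit structure of x ↦ 62x mod 69: 6 orbits of sizes [22, 22, 11, 11, 2, 1].
Σ(ℓ_i−1) = 69−6 = 63; sign = (−1)^63 = -1.
Check: (62/69) = -1 by Zolotarev.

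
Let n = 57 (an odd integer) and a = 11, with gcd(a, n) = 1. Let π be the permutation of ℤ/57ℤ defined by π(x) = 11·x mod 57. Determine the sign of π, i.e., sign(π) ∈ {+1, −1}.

Trace 11: π^k(11) = [11, 7, 20, 49, 26, 1] for k=0..5.
Cycle type of π: 6×6 + 3×6 + 2 + 1; total 14 cycles.
14 cycles on 57: each ℓ→(−1)^(ℓ−1), product (−1)^43 = -1.

-1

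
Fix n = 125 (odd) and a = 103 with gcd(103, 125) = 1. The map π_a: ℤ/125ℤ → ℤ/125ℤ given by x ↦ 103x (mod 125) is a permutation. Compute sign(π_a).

-1

Trace 117: π^k(117) = [117, 51, 3, 59, 77, 56, 18] for k=0..6.
Decompose π into cycles: lengths [100, 20, 4, 1] (4 cycles, including the fixed point 0).
n − c = 125 − 4 = 121; sign = (−1)^121 = -1.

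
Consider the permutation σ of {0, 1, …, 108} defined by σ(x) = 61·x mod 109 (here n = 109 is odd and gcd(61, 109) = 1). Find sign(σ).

+1

Trace 66: π^k(66) = [66, 102, 9, 4, 26, 60, 63] for k=0..6.
Decompose π into cycles: lengths [54, 54, 1] (3 cycles, including the fixed point 0).
n − c = 109 − 3 = 106; sign = (−1)^106 = +1.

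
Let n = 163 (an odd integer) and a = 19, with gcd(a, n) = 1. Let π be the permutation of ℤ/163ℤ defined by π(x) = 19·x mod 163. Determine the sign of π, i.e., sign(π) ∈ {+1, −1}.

-1

Trace 14: π^k(14) = [14, 103, 1, 19, 35, 13, 84] for k=0..6.
Decompose π into cycles: lengths [162, 1] (2 cycles, including the fixed point 0).
2 cycles on 163: each ℓ→(−1)^(ℓ−1), product (−1)^161 = -1.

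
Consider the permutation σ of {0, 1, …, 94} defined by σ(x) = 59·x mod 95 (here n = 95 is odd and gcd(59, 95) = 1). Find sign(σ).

Orbit of 14 under x↦59x: [14, 66, 94, 36, 34, 11, 79]… (length divides ord_95(59)).
The orbit structure of x ↦ 59x mod 95: 8 orbits of sizes [18, 18, 18, 18, 18, 2, 2, 1].
sign(π) = (−1)^{n − #cycles} = (−1)^{95−8} = (−1)^87 = -1.

-1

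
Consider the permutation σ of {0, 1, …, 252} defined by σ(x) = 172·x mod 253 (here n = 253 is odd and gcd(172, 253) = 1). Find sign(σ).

+1

Orbit of 236 under x↦172x: [236, 112, 36, 120, 147, 237, 31]… (length divides ord_253(172)).
π_172 has 5 disjoint cycles with lengths [110, 110, 22, 10, 1] on {0,…,252}.
With 5 cycles on 253 points, sign = (−1)^{253−5} = +1.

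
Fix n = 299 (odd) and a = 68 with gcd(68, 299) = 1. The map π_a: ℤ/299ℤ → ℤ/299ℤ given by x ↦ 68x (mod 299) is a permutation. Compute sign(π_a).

Start at x=139: 139 → 183 → 185 → 22 → 1 → 68 → 139 (one orbit).
Decompose π into cycles: lengths [6, 6, 6, 6, 6, 6, 6, 6, 6, 6, 6, 6, 6, 6, 6, 6, 6, 6, 6, 6, 6, 6, 6, 6, 6, 6, 6, 6, 6, 6, 6, 6, 6, 6, 6, 6, 6, 6, 6, 6, 6, 6, 6, 6, 3, 3, 3, 3, 2, 2, 2, 2, 2, 2, 2, 2, 2, 2, 2, 1] (60 cycles, including the fixed point 0).
n − c = 299 − 60 = 239; sign = (−1)^239 = -1.
Zolotarev: (68|299) = -1, matching the cycle-count sign.

-1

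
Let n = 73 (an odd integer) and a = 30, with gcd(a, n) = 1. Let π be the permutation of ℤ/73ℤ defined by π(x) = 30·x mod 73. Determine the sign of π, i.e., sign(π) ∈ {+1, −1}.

-1

Start at x=64: 64 → 22 → 3 → 17 → 72 → 43 → 49 → … (one orbit).
4 cycles of lengths [24, 24, 24, 1].
sign(π) = (−1)^{n − #cycles} = (−1)^{73−4} = (−1)^69 = -1.
(30|73)_J = -1 (Zolotarev's lemma cross-check).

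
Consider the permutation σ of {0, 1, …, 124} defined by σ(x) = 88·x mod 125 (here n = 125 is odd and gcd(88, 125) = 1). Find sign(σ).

-1

Trace 51: π^k(51) = [51, 113, 69, 72, 86, 68, 109] for k=0..6.
The orbit structure of x ↦ 88x mod 125: 4 orbits of sizes [100, 20, 4, 1].
With 4 cycles on 125 points, sign = (−1)^{125−4} = -1.
(88|125)_J = -1 (Zolotarev's lemma cross-check).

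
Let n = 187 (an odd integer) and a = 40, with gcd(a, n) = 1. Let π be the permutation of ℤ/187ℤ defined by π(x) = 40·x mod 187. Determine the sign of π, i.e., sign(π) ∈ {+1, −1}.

+1

Start at x=112: 112 → 179 → 54 → 103 → 6 → 53 → 63 → … (one orbit).
π_40 has 5 disjoint cycles with lengths [80, 80, 16, 10, 1] on {0,…,186}.
With 5 cycles on 187 points, sign = (−1)^{187−5} = +1.
The Jacobi symbol (40|187) = +1 (Zolotarev) agrees.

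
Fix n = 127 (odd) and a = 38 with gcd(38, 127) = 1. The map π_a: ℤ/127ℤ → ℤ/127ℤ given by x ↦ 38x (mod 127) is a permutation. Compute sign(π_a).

+1

Orbit of 16 under x↦38x: [16, 100, 117, 1, 38, 47, 8]… (length divides ord_127(38)).
Decompose π into cycles: lengths [21, 21, 21, 21, 21, 21, 1] (7 cycles, including the fixed point 0).
sign(π) = (−1)^{n − #cycles} = (−1)^{127−7} = (−1)^120 = +1.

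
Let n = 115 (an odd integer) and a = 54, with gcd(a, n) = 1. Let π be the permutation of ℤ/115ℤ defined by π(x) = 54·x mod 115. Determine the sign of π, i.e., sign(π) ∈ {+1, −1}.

Start at x=6: 6 → 94 → 16 → 59 → 81 → 4 → 101 → … (one orbit).
Cycle lengths of π_54 on ℤ/115ℤ: [22, 22, 22, 22, 11, 11, 2, 2, 1]; 9 cycles in total.
Σ(ℓ_i−1) = 115−9 = 106; sign = (−1)^106 = +1.
Via Zolotarev, sign(π_{54}) = (54|115) = +1.

+1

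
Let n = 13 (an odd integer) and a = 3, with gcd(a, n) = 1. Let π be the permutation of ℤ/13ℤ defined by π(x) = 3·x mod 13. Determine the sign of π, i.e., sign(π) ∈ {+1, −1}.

+1

Orbit of 9 under x↦3x: [9, 1, 3]… (length divides ord_13(3)).
Decompose π into cycles: lengths [3, 3, 3, 3, 1] (5 cycles, including the fixed point 0).
n − c = 13 − 5 = 8; sign = (−1)^8 = +1.
Zolotarev: (3|13) = +1, matching the cycle-count sign.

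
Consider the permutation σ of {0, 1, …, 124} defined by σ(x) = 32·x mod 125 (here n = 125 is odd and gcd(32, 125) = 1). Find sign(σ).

-1

Orbit of 76 under x↦32x: [76, 57, 74, 118, 26, 82, 124]… (length divides ord_125(32)).
π_32 has 12 disjoint cycles with lengths [20, 20, 20, 20, 20, 4, 4, 4, 4, 4, 4, 1] on {0,…,124}.
125 − 12 = 113 transpositions; sign(π) = (−1)^113 = -1.
Via Zolotarev, sign(π_{32}) = (32|125) = -1.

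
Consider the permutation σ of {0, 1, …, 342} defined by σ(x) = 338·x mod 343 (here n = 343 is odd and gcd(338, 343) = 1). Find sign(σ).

+1

Orbit of 44 under x↦338x: [44, 123, 71, 331, 60, 43, 128]… (length divides ord_343(338)).
7 cycles of lengths [147, 147, 21, 21, 3, 3, 1].
n − c = 343 − 7 = 336; sign = (−1)^336 = +1.
Via Zolotarev, sign(π_{338}) = (338|343) = +1.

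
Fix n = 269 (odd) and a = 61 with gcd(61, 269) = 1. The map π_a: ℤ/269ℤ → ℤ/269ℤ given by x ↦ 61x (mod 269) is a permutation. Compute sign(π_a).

+1

Start at x=115: 115 → 21 → 205 → 131 → 190 → 23 → 58 → … (one orbit).
5 cycles of lengths [67, 67, 67, 67, 1].
269 − 5 = 264 transpositions; sign(π) = (−1)^264 = +1.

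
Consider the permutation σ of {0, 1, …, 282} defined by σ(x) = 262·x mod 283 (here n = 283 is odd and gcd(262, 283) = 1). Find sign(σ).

Orbit of 61 under x↦262x: [61, 134, 16, 230, 264, 116, 111]… (length divides ord_283(262)).
The orbit structure of x ↦ 262x mod 283: 7 orbits of sizes [47, 47, 47, 47, 47, 47, 1].
With 7 cycles on 283 points, sign = (−1)^{283−7} = +1.

+1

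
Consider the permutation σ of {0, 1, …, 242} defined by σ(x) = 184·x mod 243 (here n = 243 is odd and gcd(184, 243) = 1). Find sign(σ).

Trace 142: π^k(142) = [142, 127, 40, 70, 1, 184, 79] for k=0..6.
Cycle lengths of π_184 on ℤ/243ℤ: [81, 81, 27, 27, 9, 9, 3, 3, 1, 1, 1]; 11 cycles in total.
Σ(ℓ_i−1) = 243−11 = 232; sign = (−1)^232 = +1.
Via Zolotarev, sign(π_{184}) = (184|243) = +1.

+1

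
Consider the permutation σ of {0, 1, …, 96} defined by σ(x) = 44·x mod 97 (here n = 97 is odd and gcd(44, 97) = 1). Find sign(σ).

+1

Orbit of 12 under x↦44x: [12, 43, 49, 22, 95, 9, 8]… (length divides ord_97(44)).
The orbit structure of x ↦ 44x mod 97: 3 orbits of sizes [48, 48, 1].
With 3 cycles on 97 points, sign = (−1)^{97−3} = +1.
Via Zolotarev, sign(π_{44}) = (44|97) = +1.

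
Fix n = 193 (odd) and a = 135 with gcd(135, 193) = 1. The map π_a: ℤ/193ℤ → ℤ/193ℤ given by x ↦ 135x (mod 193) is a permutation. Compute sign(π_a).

Start at x=152: 152 → 62 → 71 → 128 → 103 → 9 → 57 → … (one orbit).
2 cycles of lengths [192, 1].
Σ(ℓ_i−1) = 193−2 = 191; sign = (−1)^191 = -1.

-1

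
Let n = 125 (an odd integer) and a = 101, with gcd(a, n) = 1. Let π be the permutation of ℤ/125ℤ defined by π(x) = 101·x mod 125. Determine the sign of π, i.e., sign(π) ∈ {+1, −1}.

+1

Trace 51: π^k(51) = [51, 26, 1, 101, 76] for k=0..4.
45 cycles of lengths [5, 5, 5, 5, 5, 5, 5, 5, 5, 5, 5, 5, 5, 5, 5, 5, 5, 5, 5, 5, 1, 1, 1, 1, 1, 1, 1, 1, 1, 1, 1, 1, 1, 1, 1, 1, 1, 1, 1, 1, 1, 1, 1, 1, 1].
n − c = 125 − 45 = 80; sign = (−1)^80 = +1.
Via Zolotarev, sign(π_{101}) = (101|125) = +1.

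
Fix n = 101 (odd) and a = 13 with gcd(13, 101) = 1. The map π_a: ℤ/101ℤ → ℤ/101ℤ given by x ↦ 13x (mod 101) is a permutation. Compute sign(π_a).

Start at x=21: 21 → 71 → 14 → 81 → 43 → 54 → 96 → … (one orbit).
Cycle type of π: 50×2 + 1; total 3 cycles.
Σ(ℓ_i−1) = 101−3 = 98; sign = (−1)^98 = +1.

+1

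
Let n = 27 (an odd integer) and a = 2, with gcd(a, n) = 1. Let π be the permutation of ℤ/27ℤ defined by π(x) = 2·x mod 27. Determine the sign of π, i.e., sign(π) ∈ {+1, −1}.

Orbit of 2 under x↦2x: [2, 4, 8, 16, 5, 10, 20]… (length divides ord_27(2)).
Cycle type of π: 18 + 6 + 2 + 1; total 4 cycles.
Σ(ℓ_i−1) = 27−4 = 23; sign = (−1)^23 = -1.

-1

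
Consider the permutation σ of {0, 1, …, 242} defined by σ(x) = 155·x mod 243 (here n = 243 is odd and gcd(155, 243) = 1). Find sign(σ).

-1

Orbit of 38 under x↦155x: [38, 58, 242, 88, 32, 100, 191]… (length divides ord_243(155)).
6 cycles of lengths [162, 54, 18, 6, 2, 1].
With 6 cycles on 243 points, sign = (−1)^{243−6} = -1.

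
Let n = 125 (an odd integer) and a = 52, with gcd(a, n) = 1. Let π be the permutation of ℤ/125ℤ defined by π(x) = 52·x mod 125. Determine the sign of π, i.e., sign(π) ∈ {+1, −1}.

Orbit of 51 under x↦52x: [51, 27, 29, 8, 41, 7, 114]… (length divides ord_125(52)).
Cycle type of π: 100 + 20 + 4 + 1; total 4 cycles.
4 cycles on 125: each ℓ→(−1)^(ℓ−1), product (−1)^121 = -1.

-1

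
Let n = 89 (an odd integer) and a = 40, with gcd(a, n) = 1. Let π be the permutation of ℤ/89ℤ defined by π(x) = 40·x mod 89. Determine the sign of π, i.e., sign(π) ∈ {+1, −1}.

Orbit of 73 under x↦40x: [73, 72, 32, 34, 25, 21, 39]… (length divides ord_89(40)).
π_40 has 3 disjoint cycles with lengths [44, 44, 1] on {0,…,88}.
With 3 cycles on 89 points, sign = (−1)^{89−3} = +1.
Check: (40/89) = +1 by Zolotarev.

+1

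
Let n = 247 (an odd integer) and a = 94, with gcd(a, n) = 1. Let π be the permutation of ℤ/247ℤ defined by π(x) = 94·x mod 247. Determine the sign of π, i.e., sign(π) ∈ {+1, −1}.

-1

Trace 1: π^k(1) = [1, 94, 191, 170, 172, 113] for k=0..5.
Cycle lengths of π_94 on ℤ/247ℤ: [6, 6, 6, 6, 6, 6, 6, 6, 6, 6, 6, 6, 6, 6, 6, 6, 6, 6, 6, 6, 6, 6, 6, 6, 6, 6, 6, 6, 6, 6, 6, 6, 6, 6, 6, 6, 3, 3, 3, 3, 2, 2, 2, 2, 2, 2, 2, 2, 2, 1]; 50 cycles in total.
247 − 50 = 197 transpositions; sign(π) = (−1)^197 = -1.
(94|247)_J = -1 (Zolotarev's lemma cross-check).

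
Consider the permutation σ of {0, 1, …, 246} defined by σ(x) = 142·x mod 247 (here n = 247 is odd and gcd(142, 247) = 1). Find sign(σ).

Orbit of 77 under x↦142x: [77, 66, 233, 235, 25, 92, 220]… (length divides ord_247(142)).
Decompose π into cycles: lengths [18, 18, 18, 18, 18, 18, 18, 18, 18, 18, 18, 18, 9, 9, 2, 2, 2, 2, 2, 2, 1] (21 cycles, including the fixed point 0).
With 21 cycles on 247 points, sign = (−1)^{247−21} = +1.
The Jacobi symbol (142|247) = +1 (Zolotarev) agrees.

+1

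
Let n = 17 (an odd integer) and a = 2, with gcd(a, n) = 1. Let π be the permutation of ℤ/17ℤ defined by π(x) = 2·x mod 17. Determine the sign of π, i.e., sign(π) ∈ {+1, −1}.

+1

Trace 9: π^k(9) = [9, 1, 2, 4, 8, 16, 15] for k=0..6.
3 cycles of lengths [8, 8, 1].
Σ(ℓ_i−1) = 17−3 = 14; sign = (−1)^14 = +1.
Via Zolotarev, sign(π_{2}) = (2|17) = +1.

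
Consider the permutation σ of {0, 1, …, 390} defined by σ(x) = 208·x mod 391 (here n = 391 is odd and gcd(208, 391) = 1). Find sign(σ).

Orbit of 1 under x↦208x: [1, 208, 254, 47]… (length divides ord_391(208)).
Cycle type of π: 4×92 + 1×23; total 115 cycles.
Σ(ℓ_i−1) = 391−115 = 276; sign = (−1)^276 = +1.

+1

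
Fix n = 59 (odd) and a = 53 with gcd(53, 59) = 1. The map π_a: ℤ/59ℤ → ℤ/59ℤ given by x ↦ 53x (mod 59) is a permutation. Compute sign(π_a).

Trace 46: π^k(46) = [46, 19, 4, 35, 26, 21, 51] for k=0..6.
The orbit structure of x ↦ 53x mod 59: 3 orbits of sizes [29, 29, 1].
3 cycles on 59: each ℓ→(−1)^(ℓ−1), product (−1)^56 = +1.

+1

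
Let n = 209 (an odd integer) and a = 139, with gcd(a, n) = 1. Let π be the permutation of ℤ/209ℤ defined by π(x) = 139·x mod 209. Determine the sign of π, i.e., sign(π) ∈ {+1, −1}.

Orbit of 36 under x↦139x: [36, 197, 4, 138, 163, 85, 111]… (length divides ord_209(139)).
Cycle type of π: 90×2 + 10 + 9×2 + 1; total 6 cycles.
sign(π) = (−1)^{n − #cycles} = (−1)^{209−6} = (−1)^203 = -1.
Via Zolotarev, sign(π_{139}) = (139|209) = -1.

-1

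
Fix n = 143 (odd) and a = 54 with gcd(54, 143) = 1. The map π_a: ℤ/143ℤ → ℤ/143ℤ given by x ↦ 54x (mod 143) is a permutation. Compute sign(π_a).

Orbit of 76 under x↦54x: [76, 100, 109, 23, 98, 1, 54]… (length divides ord_143(54)).
Decompose π into cycles: lengths [12, 12, 12, 12, 12, 12, 12, 12, 12, 12, 12, 2, 2, 2, 2, 2, 1] (17 cycles, including the fixed point 0).
sign(π) = (−1)^{n − #cycles} = (−1)^{143−17} = (−1)^126 = +1.

+1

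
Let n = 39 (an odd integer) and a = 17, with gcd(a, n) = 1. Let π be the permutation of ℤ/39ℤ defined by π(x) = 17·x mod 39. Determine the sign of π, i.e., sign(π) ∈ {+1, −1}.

Orbit of 1 under x↦17x: [1, 17, 16, 38, 22, 23]… (length divides ord_39(17)).
Decompose π into cycles: lengths [6, 6, 6, 6, 6, 6, 2, 1] (8 cycles, including the fixed point 0).
Σ(ℓ_i−1) = 39−8 = 31; sign = (−1)^31 = -1.

-1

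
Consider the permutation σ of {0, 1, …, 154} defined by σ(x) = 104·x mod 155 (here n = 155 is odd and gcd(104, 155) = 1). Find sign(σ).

-1

Start at x=76: 76 → 154 → 51 → 34 → 126 → 84 → 56 → … (one orbit).
Cycle lengths of π_104 on ℤ/155ℤ: [30, 30, 30, 30, 30, 2, 2, 1]; 8 cycles in total.
Σ(ℓ_i−1) = 155−8 = 147; sign = (−1)^147 = -1.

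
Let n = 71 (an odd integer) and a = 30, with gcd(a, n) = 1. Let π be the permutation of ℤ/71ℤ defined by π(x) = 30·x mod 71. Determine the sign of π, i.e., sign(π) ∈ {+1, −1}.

Trace 48: π^k(48) = [48, 20, 32, 37, 45, 1, 30] for k=0..6.
Cycle lengths of π_30 on ℤ/71ℤ: [7, 7, 7, 7, 7, 7, 7, 7, 7, 7, 1]; 11 cycles in total.
n − c = 71 − 11 = 60; sign = (−1)^60 = +1.
Via Zolotarev, sign(π_{30}) = (30|71) = +1.

+1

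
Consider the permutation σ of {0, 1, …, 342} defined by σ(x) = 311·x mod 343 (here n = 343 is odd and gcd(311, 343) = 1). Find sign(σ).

Orbit of 48 under x↦311x: [48, 179, 103, 134, 171, 16, 174]… (length divides ord_343(311)).
The orbit structure of x ↦ 311x mod 343: 4 orbits of sizes [294, 42, 6, 1].
343 − 4 = 339 transpositions; sign(π) = (−1)^339 = -1.
Zolotarev: (311|343) = -1, matching the cycle-count sign.

-1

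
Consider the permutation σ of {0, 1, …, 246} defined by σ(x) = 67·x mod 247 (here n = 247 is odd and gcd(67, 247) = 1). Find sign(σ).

+1

Orbit of 59 under x↦67x: [59, 1, 67, 43, 164, 120, 136]… (length divides ord_247(67)).
Decompose π into cycles: lengths [36, 36, 36, 36, 36, 36, 18, 12, 1] (9 cycles, including the fixed point 0).
247 − 9 = 238 transpositions; sign(π) = (−1)^238 = +1.
Via Zolotarev, sign(π_{67}) = (67|247) = +1.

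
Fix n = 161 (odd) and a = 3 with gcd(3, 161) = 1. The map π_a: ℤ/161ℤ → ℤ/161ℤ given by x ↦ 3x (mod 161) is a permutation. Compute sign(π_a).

Orbit of 3 under x↦3x: [3, 9, 27, 81, 82, 85, 94]… (length divides ord_161(3)).
Decompose π into cycles: lengths [66, 66, 11, 11, 6, 1] (6 cycles, including the fixed point 0).
161 − 6 = 155 transpositions; sign(π) = (−1)^155 = -1.
Via Zolotarev, sign(π_{3}) = (3|161) = -1.

-1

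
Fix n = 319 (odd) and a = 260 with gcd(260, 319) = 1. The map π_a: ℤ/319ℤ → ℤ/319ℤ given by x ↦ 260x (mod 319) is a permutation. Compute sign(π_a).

Trace 28: π^k(28) = [28, 262, 173, 1, 260, 291, 57] for k=0..6.
Cycle lengths of π_260 on ℤ/319ℤ: [10, 10, 10, 10, 10, 10, 10, 10, 10, 10, 10, 10, 10, 10, 10, 10, 10, 10, 10, 10, 10, 10, 10, 10, 10, 10, 10, 10, 10, 2, 2, 2, 2, 2, 2, 2, 2, 2, 2, 2, 2, 2, 2, 1]; 44 cycles in total.
319 − 44 = 275 transpositions; sign(π) = (−1)^275 = -1.
Zolotarev: (260|319) = -1, matching the cycle-count sign.

-1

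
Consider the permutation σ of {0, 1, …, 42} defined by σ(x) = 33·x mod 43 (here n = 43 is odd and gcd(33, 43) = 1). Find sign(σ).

-1

Start at x=11: 11 → 19 → 25 → 8 → 6 → 26 → 41 → … (one orbit).
Cycle type of π: 42 + 1; total 2 cycles.
With 2 cycles on 43 points, sign = (−1)^{43−2} = -1.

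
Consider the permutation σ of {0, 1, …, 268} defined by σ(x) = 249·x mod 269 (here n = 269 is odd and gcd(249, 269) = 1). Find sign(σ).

+1

Orbit of 53 under x↦249x: [53, 16, 218, 213, 44, 196, 115]… (length divides ord_269(249)).
The orbit structure of x ↦ 249x mod 269: 5 orbits of sizes [67, 67, 67, 67, 1].
With 5 cycles on 269 points, sign = (−1)^{269−5} = +1.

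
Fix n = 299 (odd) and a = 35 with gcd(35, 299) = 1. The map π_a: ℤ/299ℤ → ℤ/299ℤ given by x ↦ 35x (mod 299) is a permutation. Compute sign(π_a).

+1

Trace 48: π^k(48) = [48, 185, 196, 282, 3, 105, 87] for k=0..6.
The orbit structure of x ↦ 35x mod 299: 15 orbits of sizes [33, 33, 33, 33, 33, 33, 33, 33, 11, 11, 3, 3, 3, 3, 1].
sign(π) = (−1)^{n − #cycles} = (−1)^{299−15} = (−1)^284 = +1.
Via Zolotarev, sign(π_{35}) = (35|299) = +1.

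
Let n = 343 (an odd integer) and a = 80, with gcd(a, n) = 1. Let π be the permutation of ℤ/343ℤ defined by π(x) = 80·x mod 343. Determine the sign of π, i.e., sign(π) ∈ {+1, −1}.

-1

Start at x=324: 324 → 195 → 165 → 166 → 246 → 129 → 30 → … (one orbit).
16 cycles of lengths [42, 42, 42, 42, 42, 42, 42, 6, 6, 6, 6, 6, 6, 6, 6, 1].
sign(π) = (−1)^{n − #cycles} = (−1)^{343−16} = (−1)^327 = -1.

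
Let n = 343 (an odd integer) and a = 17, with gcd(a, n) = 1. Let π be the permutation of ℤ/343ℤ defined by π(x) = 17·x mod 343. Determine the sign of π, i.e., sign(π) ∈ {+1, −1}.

Trace 50: π^k(50) = [50, 164, 44, 62, 25, 82, 22] for k=0..6.
4 cycles of lengths [294, 42, 6, 1].
4 cycles on 343: each ℓ→(−1)^(ℓ−1), product (−1)^339 = -1.
Via Zolotarev, sign(π_{17}) = (17|343) = -1.

-1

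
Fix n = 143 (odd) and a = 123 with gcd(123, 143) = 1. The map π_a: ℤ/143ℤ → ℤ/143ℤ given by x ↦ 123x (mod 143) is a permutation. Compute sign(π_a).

Orbit of 3 under x↦123x: [3, 83, 56, 24, 92, 19, 49]… (length divides ord_143(123)).
π_123 has 5 disjoint cycles with lengths [60, 60, 12, 10, 1] on {0,…,142}.
With 5 cycles on 143 points, sign = (−1)^{143−5} = +1.
(123|143)_J = +1 (Zolotarev's lemma cross-check).

+1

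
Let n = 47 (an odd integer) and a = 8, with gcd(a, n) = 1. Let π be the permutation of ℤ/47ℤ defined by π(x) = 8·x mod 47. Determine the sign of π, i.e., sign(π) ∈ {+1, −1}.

+1

Start at x=28: 28 → 36 → 6 → 1 → 8 → 17 → 42 → … (one orbit).
3 cycles of lengths [23, 23, 1].
With 3 cycles on 47 points, sign = (−1)^{47−3} = +1.
(8|47)_J = +1 (Zolotarev's lemma cross-check).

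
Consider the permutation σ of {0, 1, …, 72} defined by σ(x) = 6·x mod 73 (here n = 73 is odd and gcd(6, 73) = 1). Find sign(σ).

+1

Start at x=69: 69 → 49 → 2 → 12 → 72 → 67 → 37 → … (one orbit).
3 cycles of lengths [36, 36, 1].
Σ(ℓ_i−1) = 73−3 = 70; sign = (−1)^70 = +1.
(6|73)_J = +1 (Zolotarev's lemma cross-check).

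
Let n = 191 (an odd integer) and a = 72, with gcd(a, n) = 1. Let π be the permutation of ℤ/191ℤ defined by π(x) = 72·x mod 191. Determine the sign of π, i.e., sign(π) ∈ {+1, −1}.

+1

Trace 102: π^k(102) = [102, 86, 80, 30, 59, 46, 65] for k=0..6.
π_72 has 3 disjoint cycles with lengths [95, 95, 1] on {0,…,190}.
n − c = 191 − 3 = 188; sign = (−1)^188 = +1.
(72|191)_J = +1 (Zolotarev's lemma cross-check).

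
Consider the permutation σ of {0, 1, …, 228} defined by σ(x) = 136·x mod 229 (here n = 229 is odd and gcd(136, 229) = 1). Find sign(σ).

Orbit of 34 under x↦136x: [34, 44, 30, 187, 13, 165, 227]… (length divides ord_229(136)).
The orbit structure of x ↦ 136x mod 229: 4 orbits of sizes [76, 76, 76, 1].
Σ(ℓ_i−1) = 229−4 = 225; sign = (−1)^225 = -1.
(136|229)_J = -1 (Zolotarev's lemma cross-check).

-1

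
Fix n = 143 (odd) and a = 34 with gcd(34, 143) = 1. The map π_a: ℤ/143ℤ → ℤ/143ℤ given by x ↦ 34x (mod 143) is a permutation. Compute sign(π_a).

-1

Orbit of 12 under x↦34x: [12, 122, 1, 34]… (length divides ord_143(34)).
Cycle type of π: 4×33 + 1×11; total 44 cycles.
With 44 cycles on 143 points, sign = (−1)^{143−44} = -1.
(34|143)_J = -1 (Zolotarev's lemma cross-check).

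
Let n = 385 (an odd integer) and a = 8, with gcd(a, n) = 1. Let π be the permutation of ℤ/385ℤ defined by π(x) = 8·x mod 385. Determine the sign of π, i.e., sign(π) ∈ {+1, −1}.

+1

Start at x=71: 71 → 183 → 309 → 162 → 141 → 358 → 169 → … (one orbit).
π_8 has 35 disjoint cycles with lengths [20, 20, 20, 20, 20, 20, 20, 20, 20, 20, 20, 20, 20, 20, 10, 10, 10, 10, 10, 10, 10, 4, 4, 4, 4, 4, 4, 4, 1, 1, 1, 1, 1, 1, 1] on {0,…,384}.
sign(π) = (−1)^{n − #cycles} = (−1)^{385−35} = (−1)^350 = +1.
Via Zolotarev, sign(π_{8}) = (8|385) = +1.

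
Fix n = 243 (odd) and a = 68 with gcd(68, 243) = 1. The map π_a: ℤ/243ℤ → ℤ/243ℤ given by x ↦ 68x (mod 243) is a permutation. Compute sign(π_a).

Trace 221: π^k(221) = [221, 205, 89, 220, 137, 82, 230] for k=0..6.
6 cycles of lengths [162, 54, 18, 6, 2, 1].
Σ(ℓ_i−1) = 243−6 = 237; sign = (−1)^237 = -1.
Via Zolotarev, sign(π_{68}) = (68|243) = -1.

-1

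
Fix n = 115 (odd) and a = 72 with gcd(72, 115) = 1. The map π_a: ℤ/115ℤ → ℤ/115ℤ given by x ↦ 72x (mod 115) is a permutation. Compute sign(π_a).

-1

Orbit of 6 under x↦72x: [6, 87, 54, 93, 26, 32, 4]… (length divides ord_115(72)).
6 cycles of lengths [44, 44, 11, 11, 4, 1].
6 cycles on 115: each ℓ→(−1)^(ℓ−1), product (−1)^109 = -1.
(72|115)_J = -1 (Zolotarev's lemma cross-check).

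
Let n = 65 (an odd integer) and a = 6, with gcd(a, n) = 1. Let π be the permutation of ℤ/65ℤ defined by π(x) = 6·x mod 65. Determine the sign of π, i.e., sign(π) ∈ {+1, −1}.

-1

Start at x=6: 6 → 36 → 21 → 61 → 41 → 51 → 46 → … (one orbit).
Decompose π into cycles: lengths [12, 12, 12, 12, 12, 1, 1, 1, 1, 1] (10 cycles, including the fixed point 0).
With 10 cycles on 65 points, sign = (−1)^{65−10} = -1.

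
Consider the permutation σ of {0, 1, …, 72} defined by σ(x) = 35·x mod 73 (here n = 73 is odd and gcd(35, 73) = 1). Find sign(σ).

+1

Trace 35: π^k(35) = [35, 57, 24, 37, 54, 65, 12] for k=0..6.
The orbit structure of x ↦ 35x mod 73: 3 orbits of sizes [36, 36, 1].
Σ(ℓ_i−1) = 73−3 = 70; sign = (−1)^70 = +1.
Check: (35/73) = +1 by Zolotarev.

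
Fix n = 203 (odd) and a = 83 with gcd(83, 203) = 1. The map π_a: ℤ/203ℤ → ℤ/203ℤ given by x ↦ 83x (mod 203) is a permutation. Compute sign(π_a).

Orbit of 141 under x↦83x: [141, 132, 197, 111, 78, 181, 1]… (length divides ord_203(83)).
Decompose π into cycles: lengths [14, 14, 14, 14, 14, 14, 14, 14, 14, 14, 14, 14, 7, 7, 7, 7, 2, 2, 2, 1] (20 cycles, including the fixed point 0).
n − c = 203 − 20 = 183; sign = (−1)^183 = -1.

-1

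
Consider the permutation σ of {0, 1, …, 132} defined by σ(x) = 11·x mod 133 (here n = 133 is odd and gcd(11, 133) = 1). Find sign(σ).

Orbit of 121 under x↦11x: [121, 1, 11]… (length divides ord_133(11)).
π_11 has 45 disjoint cycles with lengths [3, 3, 3, 3, 3, 3, 3, 3, 3, 3, 3, 3, 3, 3, 3, 3, 3, 3, 3, 3, 3, 3, 3, 3, 3, 3, 3, 3, 3, 3, 3, 3, 3, 3, 3, 3, 3, 3, 3, 3, 3, 3, 3, 3, 1] on {0,…,132}.
With 45 cycles on 133 points, sign = (−1)^{133−45} = +1.
(11|133)_J = +1 (Zolotarev's lemma cross-check).

+1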